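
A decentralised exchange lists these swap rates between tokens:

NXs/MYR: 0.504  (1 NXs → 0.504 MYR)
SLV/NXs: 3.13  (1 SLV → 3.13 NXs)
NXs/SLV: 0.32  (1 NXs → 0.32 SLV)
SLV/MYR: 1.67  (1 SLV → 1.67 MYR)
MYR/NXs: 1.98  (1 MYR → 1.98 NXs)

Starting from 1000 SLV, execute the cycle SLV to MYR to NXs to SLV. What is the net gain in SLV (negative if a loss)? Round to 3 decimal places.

58.112

1000 SLV × 1.67 = 1670 MYR
1670 MYR × 1.98 = 3306.6 NXs
3306.6 NXs × 0.32 = 1058.112 SLV
Net change: 1058.112 − 1000 = 58.112 SLV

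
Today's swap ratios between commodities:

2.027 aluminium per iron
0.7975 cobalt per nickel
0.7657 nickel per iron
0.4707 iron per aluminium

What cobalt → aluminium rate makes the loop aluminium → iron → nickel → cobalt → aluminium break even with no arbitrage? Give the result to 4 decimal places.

Known legs of the cycle: 0.4707 × 0.7657 × 0.7975 = 0.287430954525
For no arbitrage the full-cycle product must be 1, so the missing rate is 1 / 0.287430954525 ≈ 3.479096.

3.4791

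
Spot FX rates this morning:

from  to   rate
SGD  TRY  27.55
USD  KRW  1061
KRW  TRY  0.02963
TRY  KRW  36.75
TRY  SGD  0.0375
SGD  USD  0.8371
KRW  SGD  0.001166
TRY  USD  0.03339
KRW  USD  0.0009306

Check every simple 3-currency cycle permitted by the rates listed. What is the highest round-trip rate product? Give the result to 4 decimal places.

1.1805

SGD→TRY→KRW→SGD: 27.55 × 36.75 × 0.001166 = 1.18053
USD→KRW→TRY→USD: 1061 × 0.02963 × 0.03339 = 1.04970
USD→KRW→SGD→USD: 1061 × 0.001166 × 0.8371 = 1.03560
Maximum is SGD→TRY→KRW→SGD at 1.1805; arbitrage exists.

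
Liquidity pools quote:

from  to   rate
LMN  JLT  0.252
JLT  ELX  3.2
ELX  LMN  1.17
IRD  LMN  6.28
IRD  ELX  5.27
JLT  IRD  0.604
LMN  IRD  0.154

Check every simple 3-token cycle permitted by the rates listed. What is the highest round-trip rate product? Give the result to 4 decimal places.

LMN→JLT→IRD→LMN: 0.252 × 0.604 × 6.28 = 0.95587
LMN→IRD→ELX→LMN: 0.154 × 5.27 × 1.17 = 0.94955
LMN→JLT→ELX→LMN: 0.252 × 3.2 × 1.17 = 0.94349
Maximum is LMN→JLT→IRD→LMN at 0.9559; no arbitrage — every cycle loses value.

0.9559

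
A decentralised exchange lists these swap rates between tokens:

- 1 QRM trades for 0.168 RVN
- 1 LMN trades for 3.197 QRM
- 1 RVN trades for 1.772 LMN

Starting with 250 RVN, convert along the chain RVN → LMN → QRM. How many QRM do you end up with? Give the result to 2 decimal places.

1416.27

250 RVN × 1.772 = 443 LMN
443 LMN × 3.197 = 1416.271 QRM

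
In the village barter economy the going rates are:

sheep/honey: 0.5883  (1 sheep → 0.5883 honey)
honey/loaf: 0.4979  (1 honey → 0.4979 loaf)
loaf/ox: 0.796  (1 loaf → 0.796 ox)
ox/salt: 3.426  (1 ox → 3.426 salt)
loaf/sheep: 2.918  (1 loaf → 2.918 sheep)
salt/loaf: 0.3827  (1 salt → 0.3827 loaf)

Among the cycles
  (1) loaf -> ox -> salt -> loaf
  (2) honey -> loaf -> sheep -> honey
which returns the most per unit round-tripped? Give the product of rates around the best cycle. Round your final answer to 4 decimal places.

1.0437

(1) 0.796 × 3.426 × 0.3827 = 1.04366
(2) 0.4979 × 2.918 × 0.5883 = 0.85472
Highest is cycle (1) at 1.0437 (>1, arbitrage).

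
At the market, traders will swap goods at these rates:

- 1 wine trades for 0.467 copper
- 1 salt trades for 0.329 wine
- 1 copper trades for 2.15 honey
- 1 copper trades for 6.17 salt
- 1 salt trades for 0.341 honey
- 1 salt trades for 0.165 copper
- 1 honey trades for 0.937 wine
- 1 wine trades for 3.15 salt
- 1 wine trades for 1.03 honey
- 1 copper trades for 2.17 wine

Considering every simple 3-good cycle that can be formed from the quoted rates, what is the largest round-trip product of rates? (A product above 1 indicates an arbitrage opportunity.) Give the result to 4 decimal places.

1.1279

wine→salt→copper→wine: 3.15 × 0.165 × 2.17 = 1.12786
wine→salt→honey→wine: 3.15 × 0.341 × 0.937 = 1.00648
wine→copper→salt→wine: 0.467 × 6.17 × 0.329 = 0.94798
wine→copper→honey→wine: 0.467 × 2.15 × 0.937 = 0.94079
Maximum is wine→salt→copper→wine at 1.1279; arbitrage exists.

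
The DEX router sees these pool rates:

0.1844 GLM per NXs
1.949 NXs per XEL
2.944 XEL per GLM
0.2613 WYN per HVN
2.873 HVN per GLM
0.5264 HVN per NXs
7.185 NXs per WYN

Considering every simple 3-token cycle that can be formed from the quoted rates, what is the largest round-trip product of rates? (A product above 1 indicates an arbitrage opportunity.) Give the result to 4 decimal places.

NXs→GLM→XEL→NXs: 0.1844 × 2.944 × 1.949 = 1.05806
NXs→HVN→WYN→NXs: 0.5264 × 0.2613 × 7.185 = 0.98828
Maximum is NXs→GLM→XEL→NXs at 1.0581; arbitrage exists.

1.0581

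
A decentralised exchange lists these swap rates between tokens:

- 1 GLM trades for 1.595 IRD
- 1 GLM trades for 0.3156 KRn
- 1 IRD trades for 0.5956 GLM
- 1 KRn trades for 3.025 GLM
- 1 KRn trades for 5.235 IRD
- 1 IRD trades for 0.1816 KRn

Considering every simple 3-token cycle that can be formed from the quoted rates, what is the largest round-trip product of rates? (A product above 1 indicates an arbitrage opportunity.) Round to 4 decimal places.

KRn→IRD→GLM→KRn: 5.235 × 0.5956 × 0.3156 = 0.98403
KRn→GLM→IRD→KRn: 3.025 × 1.595 × 0.1816 = 0.87620
Maximum is KRn→IRD→GLM→KRn at 0.9840; no arbitrage — every cycle loses value.

0.9840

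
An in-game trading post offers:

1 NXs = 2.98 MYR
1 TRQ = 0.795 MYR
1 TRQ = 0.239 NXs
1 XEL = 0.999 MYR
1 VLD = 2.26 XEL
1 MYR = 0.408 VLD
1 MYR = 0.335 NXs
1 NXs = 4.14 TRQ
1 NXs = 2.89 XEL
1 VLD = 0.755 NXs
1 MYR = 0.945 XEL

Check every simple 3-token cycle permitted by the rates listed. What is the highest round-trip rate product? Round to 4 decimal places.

1.1026

NXs→TRQ→MYR→NXs: 4.14 × 0.795 × 0.335 = 1.10259
NXs→XEL→MYR→NXs: 2.89 × 0.999 × 0.335 = 0.96718
XEL→MYR→VLD→XEL: 0.999 × 0.408 × 2.26 = 0.92116
NXs→MYR→VLD→NXs: 2.98 × 0.408 × 0.755 = 0.91796
Maximum is NXs→TRQ→MYR→NXs at 1.1026; arbitrage exists.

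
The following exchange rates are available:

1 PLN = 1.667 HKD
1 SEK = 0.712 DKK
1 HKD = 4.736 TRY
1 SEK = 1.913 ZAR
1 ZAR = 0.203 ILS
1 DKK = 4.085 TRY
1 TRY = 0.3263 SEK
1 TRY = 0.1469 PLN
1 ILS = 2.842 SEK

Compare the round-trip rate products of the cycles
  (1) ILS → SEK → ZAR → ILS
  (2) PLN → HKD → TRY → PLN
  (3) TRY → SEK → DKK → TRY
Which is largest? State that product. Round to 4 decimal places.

(1) 2.842 × 1.913 × 0.203 = 1.10366
(2) 1.667 × 4.736 × 0.1469 = 1.15976
(3) 0.3263 × 0.712 × 4.085 = 0.94905
Highest is cycle (2) at 1.1598 (>1, arbitrage).

1.1598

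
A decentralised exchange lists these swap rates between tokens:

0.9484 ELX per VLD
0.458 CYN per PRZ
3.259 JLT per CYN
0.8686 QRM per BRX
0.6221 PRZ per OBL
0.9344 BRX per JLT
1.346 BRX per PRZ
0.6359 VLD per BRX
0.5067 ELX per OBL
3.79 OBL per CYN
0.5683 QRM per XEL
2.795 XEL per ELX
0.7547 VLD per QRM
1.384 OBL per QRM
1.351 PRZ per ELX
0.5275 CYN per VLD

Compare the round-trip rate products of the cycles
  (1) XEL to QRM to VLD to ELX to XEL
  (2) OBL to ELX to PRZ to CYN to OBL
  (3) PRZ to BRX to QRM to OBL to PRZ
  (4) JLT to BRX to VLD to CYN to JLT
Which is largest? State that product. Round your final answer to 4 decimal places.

1.1883

(1) 0.5683 × 0.7547 × 0.9484 × 2.795 = 1.13691
(2) 0.5067 × 1.351 × 0.458 × 3.79 = 1.18826
(3) 1.346 × 0.8686 × 1.384 × 0.6221 = 1.00661
(4) 0.9344 × 0.6359 × 0.5275 × 3.259 = 1.02148
Highest is cycle (2) at 1.1883 (>1, arbitrage).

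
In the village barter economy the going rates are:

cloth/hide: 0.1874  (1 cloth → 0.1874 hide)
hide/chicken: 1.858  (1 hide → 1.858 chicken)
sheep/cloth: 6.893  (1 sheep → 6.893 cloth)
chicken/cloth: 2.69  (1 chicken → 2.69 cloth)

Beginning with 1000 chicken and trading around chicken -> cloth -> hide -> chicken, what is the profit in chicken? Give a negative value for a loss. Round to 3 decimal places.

1000 chicken × 2.69 = 2690 cloth
2690 cloth × 0.1874 = 504.106 hide
504.106 hide × 1.858 = 936.628948 chicken
Net change: 936.628948 − 1000 = -63.371052 chicken

-63.371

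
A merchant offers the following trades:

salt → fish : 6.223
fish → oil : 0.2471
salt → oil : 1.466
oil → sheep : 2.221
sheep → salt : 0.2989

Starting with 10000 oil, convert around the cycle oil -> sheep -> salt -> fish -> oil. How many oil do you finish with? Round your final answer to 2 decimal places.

10208.15

10000 oil × 2.221 = 22210 sheep
22210 sheep × 0.2989 = 6638.569 salt
6638.569 salt × 6.223 = 41311.814887 fish
41311.814887 fish × 0.2471 = 10208.1494585777 oil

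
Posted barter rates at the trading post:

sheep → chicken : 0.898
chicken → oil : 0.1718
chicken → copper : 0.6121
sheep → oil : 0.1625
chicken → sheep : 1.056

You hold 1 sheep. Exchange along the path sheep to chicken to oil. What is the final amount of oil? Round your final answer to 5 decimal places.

0.15428

1 sheep × 0.898 = 0.898 chicken
0.898 chicken × 0.1718 = 0.1542764 oil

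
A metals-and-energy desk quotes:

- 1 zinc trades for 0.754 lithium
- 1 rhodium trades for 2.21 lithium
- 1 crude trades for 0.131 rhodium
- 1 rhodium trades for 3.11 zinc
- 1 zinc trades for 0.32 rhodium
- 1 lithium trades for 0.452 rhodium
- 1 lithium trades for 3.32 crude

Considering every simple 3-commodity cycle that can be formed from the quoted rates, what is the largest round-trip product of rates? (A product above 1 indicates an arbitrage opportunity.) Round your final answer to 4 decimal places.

1.0599

rhodium→zinc→lithium→rhodium: 3.11 × 0.754 × 0.452 = 1.05991
rhodium→lithium→crude→rhodium: 2.21 × 3.32 × 0.131 = 0.96117
Maximum is rhodium→zinc→lithium→rhodium at 1.0599; arbitrage exists.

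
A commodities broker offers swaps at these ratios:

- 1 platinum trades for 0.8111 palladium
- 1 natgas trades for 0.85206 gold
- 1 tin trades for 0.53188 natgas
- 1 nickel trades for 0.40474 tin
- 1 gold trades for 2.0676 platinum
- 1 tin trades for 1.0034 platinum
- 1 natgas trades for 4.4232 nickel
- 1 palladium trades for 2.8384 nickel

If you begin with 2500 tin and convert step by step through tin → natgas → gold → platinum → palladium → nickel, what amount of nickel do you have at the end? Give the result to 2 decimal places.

2500 tin × 0.53188 = 1329.7 natgas
1329.7 natgas × 0.85206 = 1132.984182 gold
1132.984182 gold × 2.0676 = 2342.5580947032 platinum
2342.5580947032 platinum × 0.8111 = 1900.04887061376552 palladium
1900.04887061376552 palladium × 2.8384 = 5393.098714350112051968 nickel

5393.10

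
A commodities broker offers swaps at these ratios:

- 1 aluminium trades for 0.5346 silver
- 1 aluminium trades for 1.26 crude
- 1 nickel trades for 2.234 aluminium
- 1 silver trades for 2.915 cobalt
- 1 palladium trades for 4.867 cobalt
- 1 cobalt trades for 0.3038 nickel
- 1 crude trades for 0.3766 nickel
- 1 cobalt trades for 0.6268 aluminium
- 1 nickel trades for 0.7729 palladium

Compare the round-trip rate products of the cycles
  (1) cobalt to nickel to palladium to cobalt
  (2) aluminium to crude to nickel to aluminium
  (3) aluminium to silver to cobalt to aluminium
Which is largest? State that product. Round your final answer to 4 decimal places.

(1) 0.3038 × 0.7729 × 4.867 = 1.14281
(2) 1.26 × 0.3766 × 2.234 = 1.06007
(3) 0.5346 × 2.915 × 0.6268 = 0.97678
Highest is cycle (1) at 1.1428 (>1, arbitrage).

1.1428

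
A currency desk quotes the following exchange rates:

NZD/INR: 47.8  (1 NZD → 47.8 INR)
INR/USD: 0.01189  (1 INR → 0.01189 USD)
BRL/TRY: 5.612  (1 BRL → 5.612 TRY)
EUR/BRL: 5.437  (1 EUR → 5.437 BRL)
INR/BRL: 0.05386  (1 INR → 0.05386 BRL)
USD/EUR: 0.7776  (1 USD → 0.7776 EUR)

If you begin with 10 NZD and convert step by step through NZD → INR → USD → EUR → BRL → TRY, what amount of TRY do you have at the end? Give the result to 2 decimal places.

134.85

10 NZD × 47.8 = 478 INR
478 INR × 0.01189 = 5.68342 USD
5.68342 USD × 0.7776 = 4.419427392 EUR
4.419427392 EUR × 5.437 = 24.028426730304 BRL
24.028426730304 BRL × 5.612 = 134.847530810466048 TRY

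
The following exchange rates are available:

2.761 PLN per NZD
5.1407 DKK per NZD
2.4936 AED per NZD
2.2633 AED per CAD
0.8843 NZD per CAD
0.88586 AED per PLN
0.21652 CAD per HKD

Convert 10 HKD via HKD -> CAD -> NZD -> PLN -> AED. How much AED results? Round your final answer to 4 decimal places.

10 HKD × 0.21652 = 2.1652 CAD
2.1652 CAD × 0.8843 = 1.91468636 NZD
1.91468636 NZD × 2.761 = 5.28644903996 PLN
5.28644903996 PLN × 0.88586 = 4.6830537465389656 AED

4.6831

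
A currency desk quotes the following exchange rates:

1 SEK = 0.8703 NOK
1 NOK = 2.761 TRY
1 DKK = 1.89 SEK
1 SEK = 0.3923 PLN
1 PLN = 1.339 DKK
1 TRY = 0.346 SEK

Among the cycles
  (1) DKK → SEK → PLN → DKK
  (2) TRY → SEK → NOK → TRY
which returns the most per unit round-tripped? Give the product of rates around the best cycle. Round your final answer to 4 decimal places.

(1) 1.89 × 0.3923 × 1.339 = 0.99280
(2) 0.346 × 0.8703 × 2.761 = 0.83140
Highest is cycle (1) at 0.9928 (≤1, no arbitrage).

0.9928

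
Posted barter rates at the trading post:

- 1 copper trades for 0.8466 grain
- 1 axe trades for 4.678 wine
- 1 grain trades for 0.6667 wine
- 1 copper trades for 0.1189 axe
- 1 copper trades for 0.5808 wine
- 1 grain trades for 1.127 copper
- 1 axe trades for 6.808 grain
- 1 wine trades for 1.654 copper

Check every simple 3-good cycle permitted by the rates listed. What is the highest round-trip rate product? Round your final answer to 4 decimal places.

0.9336

grain→wine→copper→grain: 0.6667 × 1.654 × 0.8466 = 0.93356
axe→wine→copper→axe: 4.678 × 1.654 × 0.1189 = 0.91998
axe→grain→copper→axe: 6.808 × 1.127 × 0.1189 = 0.91227
Maximum is grain→wine→copper→grain at 0.9336; no arbitrage — every cycle loses value.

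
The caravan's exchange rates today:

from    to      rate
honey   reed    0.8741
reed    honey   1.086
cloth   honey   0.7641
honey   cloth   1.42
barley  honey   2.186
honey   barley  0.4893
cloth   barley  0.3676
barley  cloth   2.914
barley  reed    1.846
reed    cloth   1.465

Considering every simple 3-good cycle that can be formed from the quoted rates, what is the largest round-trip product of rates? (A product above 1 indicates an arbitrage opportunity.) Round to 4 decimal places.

honey→cloth→barley→honey: 1.42 × 0.3676 × 2.186 = 1.14107
honey→barley→cloth→honey: 0.4893 × 2.914 × 0.7641 = 1.08947
reed→cloth→barley→reed: 1.465 × 0.3676 × 1.846 = 0.99413
honey→barley→reed→honey: 0.4893 × 1.846 × 1.086 = 0.98093
honey→reed→cloth→honey: 0.8741 × 1.465 × 0.7641 = 0.97847
Maximum is honey→cloth→barley→honey at 1.1411; arbitrage exists.

1.1411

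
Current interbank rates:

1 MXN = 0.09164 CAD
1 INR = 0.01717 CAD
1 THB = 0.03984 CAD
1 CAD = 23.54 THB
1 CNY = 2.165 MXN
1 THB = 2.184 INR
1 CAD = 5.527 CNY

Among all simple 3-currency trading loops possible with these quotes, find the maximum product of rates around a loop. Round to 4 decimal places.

1.0966

CNY→MXN→CAD→CNY: 2.165 × 0.09164 × 5.527 = 1.09656
THB→INR→CAD→THB: 2.184 × 0.01717 × 23.54 = 0.88273
Maximum is CNY→MXN→CAD→CNY at 1.0966; arbitrage exists.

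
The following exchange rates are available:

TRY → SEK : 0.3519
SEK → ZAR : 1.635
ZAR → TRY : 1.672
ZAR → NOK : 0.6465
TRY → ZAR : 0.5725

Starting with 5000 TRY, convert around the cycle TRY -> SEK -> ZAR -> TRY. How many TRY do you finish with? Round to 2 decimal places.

4809.98

5000 TRY × 0.3519 = 1759.5 SEK
1759.5 SEK × 1.635 = 2876.7825 ZAR
2876.7825 ZAR × 1.672 = 4809.98034 TRY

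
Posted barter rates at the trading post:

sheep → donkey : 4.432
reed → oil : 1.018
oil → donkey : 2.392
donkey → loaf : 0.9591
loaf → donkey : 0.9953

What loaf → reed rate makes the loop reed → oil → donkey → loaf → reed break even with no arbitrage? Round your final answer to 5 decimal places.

Known legs of the cycle: 1.018 × 2.392 × 0.9591 = 2.3354622096
For no arbitrage the full-cycle product must be 1, so the missing rate is 1 / 2.3354622096 ≈ 0.4281808.

0.42818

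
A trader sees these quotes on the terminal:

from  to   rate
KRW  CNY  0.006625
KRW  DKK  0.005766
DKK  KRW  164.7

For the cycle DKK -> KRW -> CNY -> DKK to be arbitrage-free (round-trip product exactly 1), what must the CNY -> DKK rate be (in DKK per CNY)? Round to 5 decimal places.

Known legs of the cycle: 164.7 × 0.006625 = 1.0911375
For no arbitrage the full-cycle product must be 1, so the missing rate is 1 / 1.0911375 ≈ 0.9164748.

0.91647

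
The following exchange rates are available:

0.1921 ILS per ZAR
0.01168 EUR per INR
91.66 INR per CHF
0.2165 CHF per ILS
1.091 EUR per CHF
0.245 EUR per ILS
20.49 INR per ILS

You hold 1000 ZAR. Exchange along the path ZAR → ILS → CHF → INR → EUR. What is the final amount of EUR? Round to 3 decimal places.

1000 ZAR × 0.1921 = 192.1 ILS
192.1 ILS × 0.2165 = 41.58965 CHF
41.58965 CHF × 91.66 = 3812.107319 INR
3812.107319 INR × 0.01168 = 44.52541348592 EUR

44.525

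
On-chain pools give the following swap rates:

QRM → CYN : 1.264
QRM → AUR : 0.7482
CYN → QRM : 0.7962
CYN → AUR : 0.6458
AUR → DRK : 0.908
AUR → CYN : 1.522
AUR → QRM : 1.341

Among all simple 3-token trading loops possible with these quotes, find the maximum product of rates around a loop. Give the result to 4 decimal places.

1.0946

AUR→QRM→CYN→AUR: 1.341 × 1.264 × 0.6458 = 1.09465
AUR→CYN→QRM→AUR: 1.522 × 0.7962 × 0.7482 = 0.90668
Maximum is AUR→QRM→CYN→AUR at 1.0946; arbitrage exists.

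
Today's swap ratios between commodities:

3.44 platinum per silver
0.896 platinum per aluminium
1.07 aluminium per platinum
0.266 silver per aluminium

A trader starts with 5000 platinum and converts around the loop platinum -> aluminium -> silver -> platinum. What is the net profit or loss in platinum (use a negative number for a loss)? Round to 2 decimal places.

5000 platinum × 1.07 = 5350 aluminium
5350 aluminium × 0.266 = 1423.1 silver
1423.1 silver × 3.44 = 4895.464 platinum
Net change: 4895.464 − 5000 = -104.536 platinum

-104.54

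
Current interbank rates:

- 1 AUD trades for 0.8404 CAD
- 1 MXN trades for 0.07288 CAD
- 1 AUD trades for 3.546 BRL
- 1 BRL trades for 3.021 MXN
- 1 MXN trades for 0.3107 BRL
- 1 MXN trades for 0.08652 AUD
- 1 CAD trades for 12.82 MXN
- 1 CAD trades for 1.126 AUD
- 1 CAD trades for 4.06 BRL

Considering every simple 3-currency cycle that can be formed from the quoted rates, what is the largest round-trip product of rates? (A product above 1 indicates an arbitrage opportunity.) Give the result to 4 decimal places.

AUD→CAD→MXN→AUD: 0.8404 × 12.82 × 0.08652 = 0.93216
AUD→BRL→MXN→AUD: 3.546 × 3.021 × 0.08652 = 0.92684
MXN→CAD→BRL→MXN: 0.07288 × 4.06 × 3.021 = 0.89389
Maximum is AUD→CAD→MXN→AUD at 0.9322; no arbitrage — every cycle loses value.

0.9322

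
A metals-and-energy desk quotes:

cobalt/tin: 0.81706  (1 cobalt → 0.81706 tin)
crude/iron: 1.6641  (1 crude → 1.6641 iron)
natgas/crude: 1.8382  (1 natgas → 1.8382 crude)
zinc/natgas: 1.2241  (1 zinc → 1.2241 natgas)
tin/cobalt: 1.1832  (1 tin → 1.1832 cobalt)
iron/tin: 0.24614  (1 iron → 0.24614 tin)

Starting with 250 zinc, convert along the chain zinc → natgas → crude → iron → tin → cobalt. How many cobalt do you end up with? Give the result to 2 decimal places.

250 zinc × 1.2241 = 306.025 natgas
306.025 natgas × 1.8382 = 562.535155 crude
562.535155 crude × 1.6641 = 936.1147514355 iron
936.1147514355 iron × 0.24614 = 230.41528491833397 tin
230.41528491833397 tin × 1.1832 = 272.627365115372753304 cobalt

272.63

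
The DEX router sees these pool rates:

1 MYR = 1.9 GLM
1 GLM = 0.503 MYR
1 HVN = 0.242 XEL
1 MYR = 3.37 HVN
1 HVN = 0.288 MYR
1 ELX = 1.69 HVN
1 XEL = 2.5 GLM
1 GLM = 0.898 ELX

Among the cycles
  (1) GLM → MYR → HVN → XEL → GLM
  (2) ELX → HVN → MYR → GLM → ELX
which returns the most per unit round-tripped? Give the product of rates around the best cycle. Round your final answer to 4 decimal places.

1.0255

(1) 0.503 × 3.37 × 0.242 × 2.5 = 1.02554
(2) 1.69 × 0.288 × 1.9 × 0.898 = 0.83044
Highest is cycle (1) at 1.0255 (>1, arbitrage).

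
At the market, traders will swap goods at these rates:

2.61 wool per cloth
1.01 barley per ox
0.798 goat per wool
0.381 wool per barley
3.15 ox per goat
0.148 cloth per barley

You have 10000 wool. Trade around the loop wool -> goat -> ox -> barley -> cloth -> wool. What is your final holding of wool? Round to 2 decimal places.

10000 wool × 0.798 = 7980 goat
7980 goat × 3.15 = 25137 ox
25137 ox × 1.01 = 25388.37 barley
25388.37 barley × 0.148 = 3757.47876 cloth
3757.47876 cloth × 2.61 = 9807.0195636 wool

9807.02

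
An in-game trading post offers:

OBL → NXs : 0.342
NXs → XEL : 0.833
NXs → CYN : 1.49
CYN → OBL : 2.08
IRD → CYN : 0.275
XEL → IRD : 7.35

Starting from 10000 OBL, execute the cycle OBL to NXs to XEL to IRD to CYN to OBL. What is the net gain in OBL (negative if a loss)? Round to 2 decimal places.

1977.18

10000 OBL × 0.342 = 3420 NXs
3420 NXs × 0.833 = 2848.86 XEL
2848.86 XEL × 7.35 = 20939.121 IRD
20939.121 IRD × 0.275 = 5758.258275 CYN
5758.258275 CYN × 2.08 = 11977.177212 OBL
Net change: 11977.177212 − 10000 = 1977.177212 OBL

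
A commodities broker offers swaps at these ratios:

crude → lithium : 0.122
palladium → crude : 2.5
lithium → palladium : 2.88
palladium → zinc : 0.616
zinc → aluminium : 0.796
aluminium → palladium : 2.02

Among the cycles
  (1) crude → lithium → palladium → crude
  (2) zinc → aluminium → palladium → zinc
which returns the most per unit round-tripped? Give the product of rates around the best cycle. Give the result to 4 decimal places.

0.9905

(1) 0.122 × 2.88 × 2.5 = 0.87840
(2) 0.796 × 2.02 × 0.616 = 0.99048
Highest is cycle (2) at 0.9905 (≤1, no arbitrage).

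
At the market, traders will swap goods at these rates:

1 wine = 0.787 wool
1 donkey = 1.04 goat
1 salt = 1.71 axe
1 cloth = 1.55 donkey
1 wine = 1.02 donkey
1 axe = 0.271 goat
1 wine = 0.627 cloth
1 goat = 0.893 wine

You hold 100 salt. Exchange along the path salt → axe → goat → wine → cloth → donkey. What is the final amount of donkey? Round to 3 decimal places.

100 salt × 1.71 = 171 axe
171 axe × 0.271 = 46.341 goat
46.341 goat × 0.893 = 41.382513 wine
41.382513 wine × 0.627 = 25.946835651 cloth
25.946835651 cloth × 1.55 = 40.21759525905 donkey

40.218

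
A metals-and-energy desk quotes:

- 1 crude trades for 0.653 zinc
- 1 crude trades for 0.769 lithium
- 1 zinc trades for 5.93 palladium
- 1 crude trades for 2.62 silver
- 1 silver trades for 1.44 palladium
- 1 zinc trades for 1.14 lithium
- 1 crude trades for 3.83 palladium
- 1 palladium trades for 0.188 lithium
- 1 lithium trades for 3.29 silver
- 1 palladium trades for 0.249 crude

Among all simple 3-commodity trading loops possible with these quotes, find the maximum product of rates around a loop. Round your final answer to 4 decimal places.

0.9642

crude→zinc→palladium→crude: 0.653 × 5.93 × 0.249 = 0.96420
crude→silver→palladium→crude: 2.62 × 1.44 × 0.249 = 0.93943
palladium→lithium→silver→palladium: 0.188 × 3.29 × 1.44 = 0.89067
Maximum is crude→zinc→palladium→crude at 0.9642; no arbitrage — every cycle loses value.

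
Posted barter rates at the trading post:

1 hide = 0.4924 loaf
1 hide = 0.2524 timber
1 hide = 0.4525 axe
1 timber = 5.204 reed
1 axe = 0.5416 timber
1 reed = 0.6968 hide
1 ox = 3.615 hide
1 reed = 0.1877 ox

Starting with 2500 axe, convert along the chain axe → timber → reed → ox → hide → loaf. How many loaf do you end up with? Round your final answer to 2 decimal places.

2354.22

2500 axe × 0.5416 = 1354 timber
1354 timber × 5.204 = 7046.216 reed
7046.216 reed × 0.1877 = 1322.5747432 ox
1322.5747432 ox × 3.615 = 4781.107696668 hide
4781.107696668 hide × 0.4924 = 2354.2174298393232 loaf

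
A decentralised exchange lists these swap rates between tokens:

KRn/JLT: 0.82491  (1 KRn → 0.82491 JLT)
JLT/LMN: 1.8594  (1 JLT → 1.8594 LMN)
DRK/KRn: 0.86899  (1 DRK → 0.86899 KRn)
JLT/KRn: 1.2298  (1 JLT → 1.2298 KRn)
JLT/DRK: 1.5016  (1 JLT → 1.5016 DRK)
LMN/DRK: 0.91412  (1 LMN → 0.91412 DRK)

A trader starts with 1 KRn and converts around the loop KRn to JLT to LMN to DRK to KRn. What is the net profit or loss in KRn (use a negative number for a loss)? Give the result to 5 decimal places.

0.21842

1 KRn × 0.82491 = 0.82491 JLT
0.82491 JLT × 1.8594 = 1.533837654 LMN
1.533837654 LMN × 0.91412 = 1.40211167627448 DRK
1.40211167627448 DRK × 0.86899 = 1.2184210255657603752 KRn
Net change: 1.2184210255657603752 − 1 = 0.2184210255657603752 KRn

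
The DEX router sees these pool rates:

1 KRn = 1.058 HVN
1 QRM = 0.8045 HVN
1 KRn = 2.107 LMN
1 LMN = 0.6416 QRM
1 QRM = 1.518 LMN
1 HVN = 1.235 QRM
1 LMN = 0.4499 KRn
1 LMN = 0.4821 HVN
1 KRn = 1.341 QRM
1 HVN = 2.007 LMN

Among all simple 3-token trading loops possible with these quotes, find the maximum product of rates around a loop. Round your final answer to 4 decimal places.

1.0359

QRM→HVN→LMN→QRM: 0.8045 × 2.007 × 0.6416 = 1.03595
LMN→KRn→HVN→LMN: 0.4499 × 1.058 × 2.007 = 0.95532
QRM→LMN→KRn→QRM: 1.518 × 0.4499 × 1.341 = 0.91583
QRM→LMN→HVN→QRM: 1.518 × 0.4821 × 1.235 = 0.90381
Maximum is QRM→HVN→LMN→QRM at 1.0359; arbitrage exists.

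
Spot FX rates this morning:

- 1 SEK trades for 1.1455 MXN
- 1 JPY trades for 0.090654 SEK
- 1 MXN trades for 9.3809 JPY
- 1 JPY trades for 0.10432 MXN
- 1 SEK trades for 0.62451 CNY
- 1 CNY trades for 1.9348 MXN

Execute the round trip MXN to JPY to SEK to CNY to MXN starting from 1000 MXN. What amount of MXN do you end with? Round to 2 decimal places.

1000 MXN × 9.3809 = 9380.9 JPY
9380.9 JPY × 0.090654 = 850.4161086 SEK
850.4161086 SEK × 0.62451 = 531.093363981786 CNY
531.093363981786 CNY × 1.9348 = 1027.5594406319595528 MXN

1027.56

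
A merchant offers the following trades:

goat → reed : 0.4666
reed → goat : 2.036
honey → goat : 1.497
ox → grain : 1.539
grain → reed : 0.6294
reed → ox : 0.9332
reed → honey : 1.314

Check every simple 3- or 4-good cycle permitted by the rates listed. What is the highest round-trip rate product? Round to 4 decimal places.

honey→goat→reed→honey: 1.497 × 0.4666 × 1.314 = 0.91783
ox→grain→reed→ox: 1.539 × 0.6294 × 0.9332 = 0.90394
Maximum is honey→goat→reed→honey at 0.9178; no arbitrage — every cycle loses value.

0.9178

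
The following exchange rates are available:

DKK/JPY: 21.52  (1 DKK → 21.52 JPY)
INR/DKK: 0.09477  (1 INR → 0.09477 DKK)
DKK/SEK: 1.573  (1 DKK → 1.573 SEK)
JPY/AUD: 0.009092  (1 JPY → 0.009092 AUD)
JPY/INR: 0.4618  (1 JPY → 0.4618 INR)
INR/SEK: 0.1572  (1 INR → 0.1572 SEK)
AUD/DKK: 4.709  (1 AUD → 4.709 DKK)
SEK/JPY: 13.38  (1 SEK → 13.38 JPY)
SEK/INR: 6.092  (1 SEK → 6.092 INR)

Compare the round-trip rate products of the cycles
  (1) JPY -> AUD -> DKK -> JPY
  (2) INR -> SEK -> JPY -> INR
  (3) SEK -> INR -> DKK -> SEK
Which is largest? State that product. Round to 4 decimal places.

(1) 0.009092 × 4.709 × 21.52 = 0.92136
(2) 0.1572 × 13.38 × 0.4618 = 0.97132
(3) 6.092 × 0.09477 × 1.573 = 0.90815
Highest is cycle (2) at 0.9713 (≤1, no arbitrage).

0.9713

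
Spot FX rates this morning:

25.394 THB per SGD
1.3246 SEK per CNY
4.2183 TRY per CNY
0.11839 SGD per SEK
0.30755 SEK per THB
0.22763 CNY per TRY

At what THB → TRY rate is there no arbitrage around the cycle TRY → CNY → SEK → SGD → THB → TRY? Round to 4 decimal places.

1.1032

Known legs of the cycle: 0.22763 × 1.3246 × 0.11839 × 25.394 = 0.90648450507605068
For no arbitrage the full-cycle product must be 1, so the missing rate is 1 / 0.90648450507605068 ≈ 1.103163.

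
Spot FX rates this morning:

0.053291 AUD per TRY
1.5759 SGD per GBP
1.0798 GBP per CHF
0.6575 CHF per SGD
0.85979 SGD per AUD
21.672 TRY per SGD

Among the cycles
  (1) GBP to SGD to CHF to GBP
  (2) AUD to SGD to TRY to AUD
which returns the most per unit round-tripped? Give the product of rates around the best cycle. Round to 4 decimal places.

1.1188

(1) 1.5759 × 0.6575 × 1.0798 = 1.11884
(2) 0.85979 × 21.672 × 0.053291 = 0.99299
Highest is cycle (1) at 1.1188 (>1, arbitrage).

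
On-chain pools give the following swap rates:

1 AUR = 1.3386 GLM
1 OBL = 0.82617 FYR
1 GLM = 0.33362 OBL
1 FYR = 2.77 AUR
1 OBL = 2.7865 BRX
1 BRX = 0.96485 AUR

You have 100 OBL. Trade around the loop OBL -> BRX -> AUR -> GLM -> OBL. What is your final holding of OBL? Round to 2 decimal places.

120.07

100 OBL × 2.7865 = 278.65 BRX
278.65 BRX × 0.96485 = 268.8554525 AUR
268.8554525 AUR × 1.3386 = 359.8899087165 GLM
359.8899087165 GLM × 0.33362 = 120.06647134599873 OBL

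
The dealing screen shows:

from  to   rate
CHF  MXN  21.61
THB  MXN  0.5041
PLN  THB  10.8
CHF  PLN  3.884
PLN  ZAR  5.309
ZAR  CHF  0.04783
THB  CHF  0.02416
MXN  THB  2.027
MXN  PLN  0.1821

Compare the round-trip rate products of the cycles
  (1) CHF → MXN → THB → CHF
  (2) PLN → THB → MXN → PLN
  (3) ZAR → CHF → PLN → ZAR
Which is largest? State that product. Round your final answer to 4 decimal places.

1.0583

(1) 21.61 × 2.027 × 0.02416 = 1.05829
(2) 10.8 × 0.5041 × 0.1821 = 0.99140
(3) 0.04783 × 3.884 × 5.309 = 0.98626
Highest is cycle (1) at 1.0583 (>1, arbitrage).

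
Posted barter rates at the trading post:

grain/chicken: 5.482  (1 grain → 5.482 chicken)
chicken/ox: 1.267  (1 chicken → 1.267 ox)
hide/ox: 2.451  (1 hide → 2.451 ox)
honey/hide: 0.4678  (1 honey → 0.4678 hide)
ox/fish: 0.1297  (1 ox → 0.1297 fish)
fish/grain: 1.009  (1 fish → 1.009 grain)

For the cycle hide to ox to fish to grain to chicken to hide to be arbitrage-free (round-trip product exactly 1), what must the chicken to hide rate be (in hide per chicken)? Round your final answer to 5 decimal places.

Known legs of the cycle: 2.451 × 0.1297 × 1.009 × 5.482 = 1.7583830341086
For no arbitrage the full-cycle product must be 1, so the missing rate is 1 / 1.7583830341086 ≈ 0.5687043.

0.56870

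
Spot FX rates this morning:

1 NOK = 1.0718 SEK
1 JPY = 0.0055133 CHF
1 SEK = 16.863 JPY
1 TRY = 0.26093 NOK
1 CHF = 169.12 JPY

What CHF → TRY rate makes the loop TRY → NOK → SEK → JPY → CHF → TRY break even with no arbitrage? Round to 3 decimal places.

Known legs of the cycle: 0.26093 × 1.0718 × 16.863 × 0.0055133 = 0.0260006515900076946
For no arbitrage the full-cycle product must be 1, so the missing rate is 1 / 0.0260006515900076946 ≈ 38.46057.

38.461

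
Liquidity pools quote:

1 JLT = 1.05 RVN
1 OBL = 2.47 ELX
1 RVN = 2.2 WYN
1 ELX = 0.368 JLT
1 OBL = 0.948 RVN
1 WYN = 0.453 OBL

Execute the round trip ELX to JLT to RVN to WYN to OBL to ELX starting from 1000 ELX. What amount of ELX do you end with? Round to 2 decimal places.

951.16

1000 ELX × 0.368 = 368 JLT
368 JLT × 1.05 = 386.4 RVN
386.4 RVN × 2.2 = 850.08 WYN
850.08 WYN × 0.453 = 385.08624 OBL
385.08624 OBL × 2.47 = 951.1630128 ELX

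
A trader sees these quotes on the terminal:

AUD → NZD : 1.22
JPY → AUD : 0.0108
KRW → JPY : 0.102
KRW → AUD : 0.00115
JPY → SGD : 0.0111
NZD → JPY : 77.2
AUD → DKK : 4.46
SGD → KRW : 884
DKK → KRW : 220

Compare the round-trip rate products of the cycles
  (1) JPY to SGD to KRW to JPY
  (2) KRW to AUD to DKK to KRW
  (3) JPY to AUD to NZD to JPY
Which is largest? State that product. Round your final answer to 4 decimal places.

(1) 0.0111 × 884 × 0.102 = 1.00086
(2) 0.00115 × 4.46 × 220 = 1.12838
(3) 0.0108 × 1.22 × 77.2 = 1.01719
Highest is cycle (2) at 1.1284 (>1, arbitrage).

1.1284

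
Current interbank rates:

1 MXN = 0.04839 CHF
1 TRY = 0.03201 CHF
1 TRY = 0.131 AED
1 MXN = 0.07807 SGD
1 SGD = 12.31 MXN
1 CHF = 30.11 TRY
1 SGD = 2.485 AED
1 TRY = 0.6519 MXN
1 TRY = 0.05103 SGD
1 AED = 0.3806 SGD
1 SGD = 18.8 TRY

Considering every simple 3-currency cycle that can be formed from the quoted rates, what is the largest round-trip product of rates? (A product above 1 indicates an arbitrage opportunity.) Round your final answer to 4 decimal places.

MXN→SGD→TRY→MXN: 0.07807 × 18.8 × 0.6519 = 0.95680
MXN→CHF→TRY→MXN: 0.04839 × 30.11 × 0.6519 = 0.94983
AED→SGD→TRY→AED: 0.3806 × 18.8 × 0.131 = 0.93734
Maximum is MXN→SGD→TRY→MXN at 0.9568; no arbitrage — every cycle loses value.

0.9568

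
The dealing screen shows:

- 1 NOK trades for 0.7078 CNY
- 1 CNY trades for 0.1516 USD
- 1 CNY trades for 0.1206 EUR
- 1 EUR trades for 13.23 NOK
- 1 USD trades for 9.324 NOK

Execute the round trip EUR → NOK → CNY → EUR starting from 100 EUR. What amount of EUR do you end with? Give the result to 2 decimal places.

100 EUR × 13.23 = 1323 NOK
1323 NOK × 0.7078 = 936.4194 CNY
936.4194 CNY × 0.1206 = 112.93217964 EUR

112.93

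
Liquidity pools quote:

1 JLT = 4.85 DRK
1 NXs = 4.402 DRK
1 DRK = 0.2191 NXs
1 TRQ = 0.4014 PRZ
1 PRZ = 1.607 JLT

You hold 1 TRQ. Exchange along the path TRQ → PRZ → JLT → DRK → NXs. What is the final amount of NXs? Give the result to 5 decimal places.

0.68545

1 TRQ × 0.4014 = 0.4014 PRZ
0.4014 PRZ × 1.607 = 0.6450498 JLT
0.6450498 JLT × 4.85 = 3.12849153 DRK
3.12849153 DRK × 0.2191 = 0.685452494223 NXs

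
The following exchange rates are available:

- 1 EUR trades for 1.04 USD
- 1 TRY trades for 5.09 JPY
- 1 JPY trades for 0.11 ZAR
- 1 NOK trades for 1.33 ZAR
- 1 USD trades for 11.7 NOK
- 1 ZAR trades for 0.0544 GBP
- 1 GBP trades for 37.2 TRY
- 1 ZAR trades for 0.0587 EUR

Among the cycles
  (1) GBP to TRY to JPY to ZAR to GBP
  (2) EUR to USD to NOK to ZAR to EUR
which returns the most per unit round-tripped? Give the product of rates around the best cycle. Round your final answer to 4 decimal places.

(1) 37.2 × 5.09 × 0.11 × 0.0544 = 1.13306
(2) 1.04 × 11.7 × 1.33 × 0.0587 = 0.94997
Highest is cycle (1) at 1.1331 (>1, arbitrage).

1.1331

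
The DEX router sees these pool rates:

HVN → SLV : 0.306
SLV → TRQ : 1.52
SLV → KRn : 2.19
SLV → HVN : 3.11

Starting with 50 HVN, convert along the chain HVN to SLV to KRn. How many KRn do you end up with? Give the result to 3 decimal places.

33.507

50 HVN × 0.306 = 15.3 SLV
15.3 SLV × 2.19 = 33.507 KRn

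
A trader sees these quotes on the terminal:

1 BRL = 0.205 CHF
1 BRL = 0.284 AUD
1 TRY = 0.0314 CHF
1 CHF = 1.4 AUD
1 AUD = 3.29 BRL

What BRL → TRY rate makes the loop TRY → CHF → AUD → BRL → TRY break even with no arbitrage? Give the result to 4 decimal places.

Known legs of the cycle: 0.0314 × 1.4 × 3.29 = 0.1446284
For no arbitrage the full-cycle product must be 1, so the missing rate is 1 / 0.1446284 ≈ 6.914271.

6.9143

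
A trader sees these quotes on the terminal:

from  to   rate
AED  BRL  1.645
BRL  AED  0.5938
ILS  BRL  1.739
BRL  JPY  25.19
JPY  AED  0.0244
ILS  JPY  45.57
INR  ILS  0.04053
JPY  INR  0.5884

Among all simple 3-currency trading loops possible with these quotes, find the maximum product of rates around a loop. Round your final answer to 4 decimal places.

1.0867

JPY→INR→ILS→JPY: 0.5884 × 0.04053 × 45.57 = 1.08675
BRL→JPY→AED→BRL: 25.19 × 0.0244 × 1.645 = 1.01108
Maximum is JPY→INR→ILS→JPY at 1.0867; arbitrage exists.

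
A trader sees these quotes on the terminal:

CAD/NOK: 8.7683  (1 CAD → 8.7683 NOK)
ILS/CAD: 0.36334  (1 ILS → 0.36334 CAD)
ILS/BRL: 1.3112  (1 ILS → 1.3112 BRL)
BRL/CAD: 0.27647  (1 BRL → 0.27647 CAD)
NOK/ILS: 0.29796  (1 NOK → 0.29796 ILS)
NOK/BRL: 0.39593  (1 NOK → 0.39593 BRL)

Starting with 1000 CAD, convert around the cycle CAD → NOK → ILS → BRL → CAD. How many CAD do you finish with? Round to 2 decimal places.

947.09

1000 CAD × 8.7683 = 8768.3 NOK
8768.3 NOK × 0.29796 = 2612.602668 ILS
2612.602668 ILS × 1.3112 = 3425.6446182816 BRL
3425.6446182816 BRL × 0.27647 = 947.087967616313952 CAD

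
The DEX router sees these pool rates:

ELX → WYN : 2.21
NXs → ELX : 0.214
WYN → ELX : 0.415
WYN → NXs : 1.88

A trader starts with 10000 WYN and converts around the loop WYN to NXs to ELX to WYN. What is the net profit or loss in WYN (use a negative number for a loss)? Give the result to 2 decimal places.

-1108.73

10000 WYN × 1.88 = 18800 NXs
18800 NXs × 0.214 = 4023.2 ELX
4023.2 ELX × 2.21 = 8891.272 WYN
Net change: 8891.272 − 10000 = -1108.728 WYN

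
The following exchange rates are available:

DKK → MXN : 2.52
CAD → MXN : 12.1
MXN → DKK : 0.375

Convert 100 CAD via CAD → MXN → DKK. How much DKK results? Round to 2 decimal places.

100 CAD × 12.1 = 1210 MXN
1210 MXN × 0.375 = 453.75 DKK

453.75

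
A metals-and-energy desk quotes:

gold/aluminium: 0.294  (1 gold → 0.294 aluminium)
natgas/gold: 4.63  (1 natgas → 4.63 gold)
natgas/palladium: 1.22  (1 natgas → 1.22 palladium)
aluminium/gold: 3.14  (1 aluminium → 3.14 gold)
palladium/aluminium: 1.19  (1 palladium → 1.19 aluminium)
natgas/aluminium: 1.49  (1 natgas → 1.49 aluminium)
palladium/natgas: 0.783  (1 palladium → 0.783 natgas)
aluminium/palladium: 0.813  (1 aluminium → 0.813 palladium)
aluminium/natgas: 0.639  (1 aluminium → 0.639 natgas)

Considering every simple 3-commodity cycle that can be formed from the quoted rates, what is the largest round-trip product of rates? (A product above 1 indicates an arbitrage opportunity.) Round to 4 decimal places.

0.9485

palladium→natgas→aluminium→palladium: 0.783 × 1.49 × 0.813 = 0.94850
palladium→aluminium→natgas→palladium: 1.19 × 0.639 × 1.22 = 0.92770
natgas→gold→aluminium→natgas: 4.63 × 0.294 × 0.639 = 0.86982
Maximum is palladium→natgas→aluminium→palladium at 0.9485; no arbitrage — every cycle loses value.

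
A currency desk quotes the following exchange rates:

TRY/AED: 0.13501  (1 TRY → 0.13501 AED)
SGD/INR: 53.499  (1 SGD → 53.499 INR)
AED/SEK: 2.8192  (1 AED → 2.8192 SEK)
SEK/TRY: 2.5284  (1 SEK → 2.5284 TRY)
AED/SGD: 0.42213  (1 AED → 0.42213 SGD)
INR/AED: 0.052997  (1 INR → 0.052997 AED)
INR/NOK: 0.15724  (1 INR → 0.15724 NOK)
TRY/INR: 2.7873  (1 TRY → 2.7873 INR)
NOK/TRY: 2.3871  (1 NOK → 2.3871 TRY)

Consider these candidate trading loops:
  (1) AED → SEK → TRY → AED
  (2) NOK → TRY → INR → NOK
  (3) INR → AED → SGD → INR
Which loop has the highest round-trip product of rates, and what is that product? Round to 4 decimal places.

(1) 2.8192 × 2.5284 × 0.13501 = 0.96236
(2) 2.3871 × 2.7873 × 0.15724 = 1.04621
(3) 0.052997 × 0.42213 × 53.499 = 1.19686
Highest is cycle (3) at 1.1969 (>1, arbitrage).

1.1969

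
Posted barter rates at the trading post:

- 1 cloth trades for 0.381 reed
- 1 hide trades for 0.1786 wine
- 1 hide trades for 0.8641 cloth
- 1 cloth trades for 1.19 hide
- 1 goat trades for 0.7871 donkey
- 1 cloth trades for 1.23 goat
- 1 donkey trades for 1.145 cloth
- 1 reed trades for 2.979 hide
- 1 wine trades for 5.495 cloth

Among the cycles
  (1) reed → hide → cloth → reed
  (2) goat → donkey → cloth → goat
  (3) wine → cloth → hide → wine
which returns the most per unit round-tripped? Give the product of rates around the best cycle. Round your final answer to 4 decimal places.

1.1679

(1) 2.979 × 0.8641 × 0.381 = 0.98075
(2) 0.7871 × 1.145 × 1.23 = 1.10851
(3) 5.495 × 1.19 × 0.1786 = 1.16787
Highest is cycle (3) at 1.1679 (>1, arbitrage).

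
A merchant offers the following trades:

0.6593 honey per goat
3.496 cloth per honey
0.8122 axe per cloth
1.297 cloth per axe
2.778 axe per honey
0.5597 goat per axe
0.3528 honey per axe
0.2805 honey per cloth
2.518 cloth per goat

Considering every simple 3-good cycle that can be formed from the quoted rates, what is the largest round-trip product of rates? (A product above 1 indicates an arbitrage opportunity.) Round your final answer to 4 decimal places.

cloth→axe→goat→cloth: 0.8122 × 0.5597 × 2.518 = 1.14465
goat→honey→axe→goat: 0.6593 × 2.778 × 0.5597 = 1.02511
cloth→honey→axe→cloth: 0.2805 × 2.778 × 1.297 = 1.01066
cloth→axe→honey→cloth: 0.8122 × 0.3528 × 3.496 = 1.00176
Maximum is cloth→axe→goat→cloth at 1.1447; arbitrage exists.

1.1447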